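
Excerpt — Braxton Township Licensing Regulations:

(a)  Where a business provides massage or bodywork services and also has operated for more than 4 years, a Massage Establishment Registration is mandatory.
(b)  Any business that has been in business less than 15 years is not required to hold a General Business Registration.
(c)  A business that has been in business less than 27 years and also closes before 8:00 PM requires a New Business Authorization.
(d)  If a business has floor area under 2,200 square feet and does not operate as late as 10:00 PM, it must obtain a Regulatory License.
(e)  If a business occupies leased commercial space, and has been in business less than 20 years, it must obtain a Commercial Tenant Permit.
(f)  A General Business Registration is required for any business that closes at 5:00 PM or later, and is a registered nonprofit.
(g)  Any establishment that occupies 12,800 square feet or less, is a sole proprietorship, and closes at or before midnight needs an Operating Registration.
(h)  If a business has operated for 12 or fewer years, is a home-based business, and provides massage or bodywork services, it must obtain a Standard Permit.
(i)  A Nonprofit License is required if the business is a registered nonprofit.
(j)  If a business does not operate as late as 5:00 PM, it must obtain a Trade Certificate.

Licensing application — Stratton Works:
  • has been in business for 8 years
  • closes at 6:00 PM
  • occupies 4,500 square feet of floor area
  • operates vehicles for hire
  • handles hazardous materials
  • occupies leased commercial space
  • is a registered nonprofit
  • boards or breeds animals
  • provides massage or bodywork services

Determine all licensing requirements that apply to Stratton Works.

(a) provides massage or bodywork services; years in business 8 > 4 → Massage Establishment Registration required.
(b) years in business 8 < 15 → exempt from General Business Registration.
(c) years in business 8 < 27; closes 6:00 PM, at/before 8:00 PM → New Business Authorization required.
(d) floor area 4,500 square feet ≥ 2,200 square feet; closes 6:00 PM, at/before 10:00 PM → Regulatory License not required.
(e) occupies leased commercial space; years in business 8 < 20 → Commercial Tenant Permit required.
(f) closes 6:00 PM, after 5:00 PM; is a registered nonprofit → General Business Registration required.
(g) floor area 4,500 square feet ≤ 12,800 square feet; is a registered nonprofit (not: is a sole proprietorship); closes 6:00 PM, at/before midnight → Operating Registration not required.
(h) years in business 8 ≤ 12; occupies leased commercial space (not: is a home-based business); provides massage or bodywork services → Standard Permit not required.
(i) is a registered nonprofit → Nonprofit License required.
(j) closes 6:00 PM, after 5:00 PM → Trade Certificate not required.

Commercial Tenant Permit, Massage Establishment Registration, New Business Authorization, Nonprofit License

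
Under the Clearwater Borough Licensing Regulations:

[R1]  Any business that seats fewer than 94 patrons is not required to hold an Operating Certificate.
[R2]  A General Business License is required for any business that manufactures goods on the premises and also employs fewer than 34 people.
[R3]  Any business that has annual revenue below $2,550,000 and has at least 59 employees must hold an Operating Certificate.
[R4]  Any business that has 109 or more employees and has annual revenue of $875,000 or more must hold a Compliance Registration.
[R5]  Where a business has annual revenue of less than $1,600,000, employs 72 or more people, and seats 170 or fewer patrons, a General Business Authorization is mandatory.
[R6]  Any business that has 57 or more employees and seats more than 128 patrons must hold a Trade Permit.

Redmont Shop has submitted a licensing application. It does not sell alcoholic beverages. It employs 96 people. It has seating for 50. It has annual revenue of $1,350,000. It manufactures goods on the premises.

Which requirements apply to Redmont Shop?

[R1] seating 50 < 94 → exempt from Operating Certificate.
[R2] manufactures goods on the premises; employees 96 ≥ 34 → General Business License not required.
[R3] revenue $1,350,000 < $2,550,000; employees 96 ≥ 59 → Operating Certificate required.
[R4] employees 96 < 109; revenue $1,350,000 ≥ $875,000 → Compliance Registration not required.
[R5] revenue $1,350,000 < $1,600,000; employees 96 ≥ 72; seating 50 ≤ 170 → General Business Authorization required.
[R6] employees 96 ≥ 57; seating 50 ≤ 128 → Trade Permit not required.

General Business Authorization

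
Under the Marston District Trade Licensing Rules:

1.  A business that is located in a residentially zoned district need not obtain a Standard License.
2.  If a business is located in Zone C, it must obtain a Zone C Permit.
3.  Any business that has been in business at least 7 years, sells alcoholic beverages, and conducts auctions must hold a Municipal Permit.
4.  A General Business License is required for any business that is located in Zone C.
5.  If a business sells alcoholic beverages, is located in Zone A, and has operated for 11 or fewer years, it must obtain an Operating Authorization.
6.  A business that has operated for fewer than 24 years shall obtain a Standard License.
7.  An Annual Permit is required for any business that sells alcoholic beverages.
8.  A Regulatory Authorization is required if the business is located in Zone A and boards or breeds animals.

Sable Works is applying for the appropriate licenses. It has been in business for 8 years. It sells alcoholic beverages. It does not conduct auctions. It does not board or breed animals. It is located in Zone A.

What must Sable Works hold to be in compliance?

1. is located in Zone A (not: is located in a residentially zoned district) → Standard License exemption does not apply.
2. is located in Zone A (not: is located in Zone C) → Zone C Permit not required.
3. years in business 8 ≥ 7; sells alcoholic beverages; does not conduct auctions → Municipal Permit not required.
4. is located in Zone A (not: is located in Zone C) → General Business License not required.
5. sells alcoholic beverages; is located in Zone A; years in business 8 ≤ 11 → Operating Authorization required.
6. years in business 8 < 24 → Standard License required.
7. sells alcoholic beverages → Annual Permit required.
8. is located in Zone A; does not board or breed animals → Regulatory Authorization not required.

Annual Permit, Operating Authorization, Standard License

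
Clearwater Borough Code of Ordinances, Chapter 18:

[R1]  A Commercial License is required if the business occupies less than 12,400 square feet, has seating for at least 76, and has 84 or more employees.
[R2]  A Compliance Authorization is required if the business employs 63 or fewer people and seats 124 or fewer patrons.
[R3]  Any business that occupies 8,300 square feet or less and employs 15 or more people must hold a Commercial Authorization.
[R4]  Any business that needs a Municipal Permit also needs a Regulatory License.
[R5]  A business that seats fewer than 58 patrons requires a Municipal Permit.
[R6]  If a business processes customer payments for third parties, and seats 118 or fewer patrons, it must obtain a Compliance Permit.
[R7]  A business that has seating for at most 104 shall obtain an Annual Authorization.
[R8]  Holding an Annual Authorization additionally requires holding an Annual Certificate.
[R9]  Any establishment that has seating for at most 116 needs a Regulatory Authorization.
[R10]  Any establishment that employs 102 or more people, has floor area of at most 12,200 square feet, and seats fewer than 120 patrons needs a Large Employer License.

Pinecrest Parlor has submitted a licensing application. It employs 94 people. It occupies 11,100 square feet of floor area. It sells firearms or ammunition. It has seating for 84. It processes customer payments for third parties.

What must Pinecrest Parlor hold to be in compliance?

Annual Authorization, Annual Certificate, Commercial License, Compliance Permit, Regulatory Authorization

[R1] floor area 11,100 square feet < 12,400 square feet; seating 84 ≥ 76; employees 94 ≥ 84 → Commercial License required.
[R2] employees 94 > 63; seating 84 ≤ 124 → Compliance Authorization not required.
[R3] floor area 11,100 square feet > 8,300 square feet; employees 94 ≥ 15 → Commercial Authorization not required.
[R4] Municipal Permit is not required → no effect.
[R5] seating 84 ≥ 58 → Municipal Permit not required.
[R6] processes customer payments for third parties; seating 84 ≤ 118 → Compliance Permit required.
[R7] seating 84 ≤ 104 → Annual Authorization required.
[R8] Annual Authorization is required → Annual Certificate also required.
[R9] seating 84 ≤ 116 → Regulatory Authorization required.
[R10] employees 94 < 102; floor area 11,100 square feet ≤ 12,200 square feet; seating 84 < 120 → Large Employer License not required.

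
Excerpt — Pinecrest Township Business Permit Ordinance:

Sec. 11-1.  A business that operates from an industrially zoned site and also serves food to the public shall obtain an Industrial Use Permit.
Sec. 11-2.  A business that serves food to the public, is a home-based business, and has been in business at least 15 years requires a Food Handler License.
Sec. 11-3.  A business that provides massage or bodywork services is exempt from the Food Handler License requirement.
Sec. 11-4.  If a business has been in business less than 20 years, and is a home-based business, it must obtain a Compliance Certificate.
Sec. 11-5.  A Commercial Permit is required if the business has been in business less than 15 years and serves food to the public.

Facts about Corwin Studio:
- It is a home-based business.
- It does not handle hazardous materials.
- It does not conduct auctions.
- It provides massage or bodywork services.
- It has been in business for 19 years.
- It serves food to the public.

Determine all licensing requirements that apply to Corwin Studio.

Compliance Certificate

Sec. 11-1. is a home-based business (not: operates from an industrially zoned site); serves food to the public → Industrial Use Permit not required.
Sec. 11-2. serves food to the public; is a home-based business; years in business 19 ≥ 15 → Food Handler License required.
Sec. 11-3. provides massage or bodywork services → exempt from Food Handler License.
Sec. 11-4. years in business 19 < 20; is a home-based business → Compliance Certificate required.
Sec. 11-5. years in business 19 ≥ 15; serves food to the public → Commercial Permit not required.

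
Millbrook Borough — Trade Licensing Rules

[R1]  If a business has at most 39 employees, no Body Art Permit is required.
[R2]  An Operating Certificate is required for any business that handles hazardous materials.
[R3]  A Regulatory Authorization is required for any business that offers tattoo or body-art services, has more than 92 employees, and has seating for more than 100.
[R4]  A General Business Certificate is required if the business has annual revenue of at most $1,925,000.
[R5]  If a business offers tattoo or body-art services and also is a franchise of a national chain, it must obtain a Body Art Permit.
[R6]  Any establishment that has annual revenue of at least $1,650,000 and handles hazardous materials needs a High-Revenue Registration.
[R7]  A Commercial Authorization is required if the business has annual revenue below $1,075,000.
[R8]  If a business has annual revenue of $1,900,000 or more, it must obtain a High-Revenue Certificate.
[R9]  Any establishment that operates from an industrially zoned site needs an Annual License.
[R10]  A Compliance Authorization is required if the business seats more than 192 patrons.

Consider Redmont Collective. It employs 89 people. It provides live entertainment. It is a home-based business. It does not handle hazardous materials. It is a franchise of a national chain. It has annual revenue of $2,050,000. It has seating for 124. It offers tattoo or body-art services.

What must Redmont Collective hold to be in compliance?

[R1] employees 89 > 39 → Body Art Permit exemption does not apply.
[R2] does not handle hazardous materials → Operating Certificate not required.
[R3] offers tattoo or body-art services; employees 89 ≤ 92; seating 124 > 100 → Regulatory Authorization not required.
[R4] revenue $2,050,000 > $1,925,000 → General Business Certificate not required.
[R5] offers tattoo or body-art services; is a franchise of a national chain → Body Art Permit required.
[R6] revenue $2,050,000 ≥ $1,650,000; does not handle hazardous materials → High-Revenue Registration not required.
[R7] revenue $2,050,000 ≥ $1,075,000 → Commercial Authorization not required.
[R8] revenue $2,050,000 ≥ $1,900,000 → High-Revenue Certificate required.
[R9] is a home-based business (not: operates from an industrially zoned site) → Annual License not required.
[R10] seating 124 ≤ 192 → Compliance Authorization not required.

Body Art Permit, High-Revenue Certificate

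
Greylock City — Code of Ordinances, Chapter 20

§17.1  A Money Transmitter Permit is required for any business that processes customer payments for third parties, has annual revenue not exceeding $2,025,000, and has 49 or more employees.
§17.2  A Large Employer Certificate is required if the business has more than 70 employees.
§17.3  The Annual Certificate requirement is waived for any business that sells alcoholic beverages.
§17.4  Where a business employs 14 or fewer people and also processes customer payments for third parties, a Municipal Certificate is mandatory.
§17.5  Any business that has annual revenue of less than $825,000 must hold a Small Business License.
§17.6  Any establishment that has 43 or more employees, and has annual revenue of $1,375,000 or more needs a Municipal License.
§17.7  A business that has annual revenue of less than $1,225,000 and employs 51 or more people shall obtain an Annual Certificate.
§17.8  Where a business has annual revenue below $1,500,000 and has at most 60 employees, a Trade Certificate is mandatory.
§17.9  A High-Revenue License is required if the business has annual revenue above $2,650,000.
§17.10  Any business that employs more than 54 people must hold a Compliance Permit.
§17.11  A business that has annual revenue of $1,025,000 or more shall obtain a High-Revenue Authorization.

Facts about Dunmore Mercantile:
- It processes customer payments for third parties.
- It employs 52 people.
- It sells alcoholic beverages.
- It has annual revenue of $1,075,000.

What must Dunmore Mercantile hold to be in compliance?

High-Revenue Authorization, Money Transmitter Permit, Trade Certificate

§17.1 processes customer payments for third parties; revenue $1,075,000 ≤ $2,025,000; employees 52 ≥ 49 → Money Transmitter Permit required.
§17.2 employees 52 ≤ 70 → Large Employer Certificate not required.
§17.3 sells alcoholic beverages → exempt from Annual Certificate.
§17.4 employees 52 > 14; processes customer payments for third parties → Municipal Certificate not required.
§17.5 revenue $1,075,000 ≥ $825,000 → Small Business License not required.
§17.6 employees 52 ≥ 43; revenue $1,075,000 < $1,375,000 → Municipal License not required.
§17.7 revenue $1,075,000 < $1,225,000; employees 52 ≥ 51 → Annual Certificate required.
§17.8 revenue $1,075,000 < $1,500,000; employees 52 ≤ 60 → Trade Certificate required.
§17.9 revenue $1,075,000 ≤ $2,650,000 → High-Revenue License not required.
§17.10 employees 52 ≤ 54 → Compliance Permit not required.
§17.11 revenue $1,075,000 ≥ $1,025,000 → High-Revenue Authorization required.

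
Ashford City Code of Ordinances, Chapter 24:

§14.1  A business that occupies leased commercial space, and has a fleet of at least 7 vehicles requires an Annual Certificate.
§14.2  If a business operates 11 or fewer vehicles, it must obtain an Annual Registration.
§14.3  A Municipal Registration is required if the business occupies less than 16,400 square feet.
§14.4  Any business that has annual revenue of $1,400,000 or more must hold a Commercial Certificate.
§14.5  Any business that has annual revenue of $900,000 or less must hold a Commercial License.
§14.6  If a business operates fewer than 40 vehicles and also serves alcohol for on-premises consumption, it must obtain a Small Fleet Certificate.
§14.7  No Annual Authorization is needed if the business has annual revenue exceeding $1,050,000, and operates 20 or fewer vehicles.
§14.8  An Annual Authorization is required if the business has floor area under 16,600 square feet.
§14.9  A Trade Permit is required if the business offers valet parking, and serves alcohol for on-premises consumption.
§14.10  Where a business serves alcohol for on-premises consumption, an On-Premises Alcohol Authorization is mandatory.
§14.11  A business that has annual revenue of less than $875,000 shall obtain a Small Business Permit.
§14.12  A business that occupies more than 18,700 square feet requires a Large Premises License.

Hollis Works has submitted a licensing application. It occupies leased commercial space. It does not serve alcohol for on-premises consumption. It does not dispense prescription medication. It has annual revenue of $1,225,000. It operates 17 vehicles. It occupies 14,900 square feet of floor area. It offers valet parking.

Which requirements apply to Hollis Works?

§14.1 occupies leased commercial space; vehicles 17 ≥ 7 → Annual Certificate required.
§14.2 vehicles 17 > 11 → Annual Registration not required.
§14.3 floor area 14,900 square feet < 16,400 square feet → Municipal Registration required.
§14.4 revenue $1,225,000 < $1,400,000 → Commercial Certificate not required.
§14.5 revenue $1,225,000 > $900,000 → Commercial License not required.
§14.6 vehicles 17 < 40; does not serve alcohol for on-premises consumption → Small Fleet Certificate not required.
§14.7 revenue $1,225,000 > $1,050,000; vehicles 17 ≤ 20 → exempt from Annual Authorization.
§14.8 floor area 14,900 square feet < 16,600 square feet → Annual Authorization required.
§14.9 offers valet parking; does not serve alcohol for on-premises consumption → Trade Permit not required.
§14.10 does not serve alcohol for on-premises consumption → On-Premises Alcohol Authorization not required.
§14.11 revenue $1,225,000 ≥ $875,000 → Small Business Permit not required.
§14.12 floor area 14,900 square feet ≤ 18,700 square feet → Large Premises License not required.

Annual Certificate, Municipal Registration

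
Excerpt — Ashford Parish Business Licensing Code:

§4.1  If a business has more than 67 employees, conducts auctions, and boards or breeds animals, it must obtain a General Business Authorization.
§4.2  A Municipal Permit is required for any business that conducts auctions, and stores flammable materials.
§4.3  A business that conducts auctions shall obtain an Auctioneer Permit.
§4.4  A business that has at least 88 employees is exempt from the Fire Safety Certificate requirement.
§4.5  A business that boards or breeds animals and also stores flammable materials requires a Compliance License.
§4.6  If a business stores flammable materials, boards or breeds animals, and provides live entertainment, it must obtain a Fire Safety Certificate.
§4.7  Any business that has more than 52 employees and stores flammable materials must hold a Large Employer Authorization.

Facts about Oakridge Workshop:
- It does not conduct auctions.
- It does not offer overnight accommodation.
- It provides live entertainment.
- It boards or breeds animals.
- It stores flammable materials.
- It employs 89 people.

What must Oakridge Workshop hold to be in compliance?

§4.1 employees 89 > 67; does not conduct auctions; boards or breeds animals → General Business Authorization not required.
§4.2 does not conduct auctions; stores flammable materials → Municipal Permit not required.
§4.3 does not conduct auctions → Auctioneer Permit not required.
§4.4 employees 89 ≥ 88 → exempt from Fire Safety Certificate.
§4.5 boards or breeds animals; stores flammable materials → Compliance License required.
§4.6 stores flammable materials; boards or breeds animals; provides live entertainment → Fire Safety Certificate required.
§4.7 employees 89 > 52; stores flammable materials → Large Employer Authorization required.

Compliance License, Large Employer Authorization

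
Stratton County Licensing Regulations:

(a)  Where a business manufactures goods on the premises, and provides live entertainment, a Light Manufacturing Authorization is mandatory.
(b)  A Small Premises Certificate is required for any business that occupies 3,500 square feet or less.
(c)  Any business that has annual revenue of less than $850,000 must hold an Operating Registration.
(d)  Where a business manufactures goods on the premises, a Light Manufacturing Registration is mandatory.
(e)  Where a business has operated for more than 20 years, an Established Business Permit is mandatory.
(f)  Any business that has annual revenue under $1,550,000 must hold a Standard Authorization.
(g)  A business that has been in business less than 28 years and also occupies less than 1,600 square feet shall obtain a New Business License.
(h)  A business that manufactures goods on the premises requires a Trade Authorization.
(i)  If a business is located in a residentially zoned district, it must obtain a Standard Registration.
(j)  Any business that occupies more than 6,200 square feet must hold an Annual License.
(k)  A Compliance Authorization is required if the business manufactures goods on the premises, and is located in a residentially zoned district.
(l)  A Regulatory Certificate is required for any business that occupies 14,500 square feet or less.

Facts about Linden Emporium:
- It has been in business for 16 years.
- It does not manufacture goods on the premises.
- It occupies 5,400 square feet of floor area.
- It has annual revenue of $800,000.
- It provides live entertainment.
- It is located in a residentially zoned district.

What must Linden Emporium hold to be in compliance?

(a) does not manufacture goods on the premises; provides live entertainment → Light Manufacturing Authorization not required.
(b) floor area 5,400 square feet > 3,500 square feet → Small Premises Certificate not required.
(c) revenue $800,000 < $850,000 → Operating Registration required.
(d) does not manufacture goods on the premises → Light Manufacturing Registration not required.
(e) years in business 16 ≤ 20 → Established Business Permit not required.
(f) revenue $800,000 < $1,550,000 → Standard Authorization required.
(g) years in business 16 < 28; floor area 5,400 square feet ≥ 1,600 square feet → New Business License not required.
(h) does not manufacture goods on the premises → Trade Authorization not required.
(i) is located in a residentially zoned district → Standard Registration required.
(j) floor area 5,400 square feet ≤ 6,200 square feet → Annual License not required.
(k) does not manufacture goods on the premises; is located in a residentially zoned district → Compliance Authorization not required.
(l) floor area 5,400 square feet ≤ 14,500 square feet → Regulatory Certificate required.

Operating Registration, Regulatory Certificate, Standard Authorization, Standard Registration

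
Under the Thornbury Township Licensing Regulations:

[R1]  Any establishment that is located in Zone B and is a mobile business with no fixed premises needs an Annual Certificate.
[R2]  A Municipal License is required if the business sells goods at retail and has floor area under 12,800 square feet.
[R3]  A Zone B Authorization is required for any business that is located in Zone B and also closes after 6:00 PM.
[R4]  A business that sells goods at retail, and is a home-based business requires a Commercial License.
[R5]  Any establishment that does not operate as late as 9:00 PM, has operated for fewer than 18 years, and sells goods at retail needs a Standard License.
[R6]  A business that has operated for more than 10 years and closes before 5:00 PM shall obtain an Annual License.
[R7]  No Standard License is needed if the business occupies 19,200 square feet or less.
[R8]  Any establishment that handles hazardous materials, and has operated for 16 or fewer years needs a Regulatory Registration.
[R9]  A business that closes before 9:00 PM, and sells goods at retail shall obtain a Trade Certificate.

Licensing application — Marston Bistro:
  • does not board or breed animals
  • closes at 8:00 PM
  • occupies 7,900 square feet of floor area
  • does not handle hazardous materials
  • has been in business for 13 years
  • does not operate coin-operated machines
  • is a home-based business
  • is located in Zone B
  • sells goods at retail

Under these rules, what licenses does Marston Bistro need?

[R1] is located in Zone B; is a home-based business (not: is a mobile business with no fixed premises) → Annual Certificate not required.
[R2] sells goods at retail; floor area 7,900 square feet < 12,800 square feet → Municipal License required.
[R3] is located in Zone B; closes 8:00 PM, after 6:00 PM → Zone B Authorization required.
[R4] sells goods at retail; is a home-based business → Commercial License required.
[R5] closes 8:00 PM, at/before 9:00 PM; years in business 13 < 18; sells goods at retail → Standard License required.
[R6] years in business 13 > 10; closes 8:00 PM, after 5:00 PM → Annual License not required.
[R7] floor area 7,900 square feet ≤ 19,200 square feet → exempt from Standard License.
[R8] does not handle hazardous materials; years in business 13 ≤ 16 → Regulatory Registration not required.
[R9] closes 8:00 PM, at/before 9:00 PM; sells goods at retail → Trade Certificate required.

Commercial License, Municipal License, Trade Certificate, Zone B Authorization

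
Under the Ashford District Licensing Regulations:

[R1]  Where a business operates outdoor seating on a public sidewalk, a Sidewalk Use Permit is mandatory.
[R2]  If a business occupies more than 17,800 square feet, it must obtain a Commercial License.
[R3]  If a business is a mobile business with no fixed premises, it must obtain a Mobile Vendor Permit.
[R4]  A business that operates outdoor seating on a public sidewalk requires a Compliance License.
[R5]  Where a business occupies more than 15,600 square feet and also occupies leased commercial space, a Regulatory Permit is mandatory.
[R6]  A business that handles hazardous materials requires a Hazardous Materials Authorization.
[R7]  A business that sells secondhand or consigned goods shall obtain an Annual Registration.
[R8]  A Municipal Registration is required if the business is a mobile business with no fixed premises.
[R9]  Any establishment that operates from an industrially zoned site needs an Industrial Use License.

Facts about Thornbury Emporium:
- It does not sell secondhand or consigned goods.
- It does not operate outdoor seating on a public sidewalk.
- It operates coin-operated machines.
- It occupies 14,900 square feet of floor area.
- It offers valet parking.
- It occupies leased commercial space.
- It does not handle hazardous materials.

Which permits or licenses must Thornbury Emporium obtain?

[R1] does not operate outdoor seating on a public sidewalk → Sidewalk Use Permit not required.
[R2] floor area 14,900 square feet ≤ 17,800 square feet → Commercial License not required.
[R3] occupies leased commercial space (not: is a mobile business with no fixed premises) → Mobile Vendor Permit not required.
[R4] does not operate outdoor seating on a public sidewalk → Compliance License not required.
[R5] floor area 14,900 square feet ≤ 15,600 square feet; occupies leased commercial space → Regulatory Permit not required.
[R6] does not handle hazardous materials → Hazardous Materials Authorization not required.
[R7] does not sell secondhand or consigned goods → Annual Registration not required.
[R8] occupies leased commercial space (not: is a mobile business with no fixed premises) → Municipal Registration not required.
[R9] occupies leased commercial space (not: operates from an industrially zoned site) → Industrial Use License not required.

None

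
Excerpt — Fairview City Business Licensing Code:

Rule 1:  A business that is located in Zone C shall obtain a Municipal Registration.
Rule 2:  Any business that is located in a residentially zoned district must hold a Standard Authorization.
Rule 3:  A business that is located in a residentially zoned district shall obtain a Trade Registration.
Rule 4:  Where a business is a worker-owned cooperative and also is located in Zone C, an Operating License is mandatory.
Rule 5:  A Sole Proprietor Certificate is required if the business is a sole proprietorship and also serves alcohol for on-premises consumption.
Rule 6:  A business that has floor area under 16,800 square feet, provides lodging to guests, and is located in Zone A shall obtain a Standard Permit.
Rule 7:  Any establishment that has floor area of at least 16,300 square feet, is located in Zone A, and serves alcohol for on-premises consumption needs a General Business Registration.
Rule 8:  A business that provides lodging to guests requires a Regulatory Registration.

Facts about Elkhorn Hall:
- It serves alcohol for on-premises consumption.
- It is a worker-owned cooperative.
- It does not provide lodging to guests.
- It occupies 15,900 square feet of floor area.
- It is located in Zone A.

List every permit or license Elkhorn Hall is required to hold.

Rule 1: is located in Zone A (not: is located in Zone C) → Municipal Registration not required.
Rule 2: is located in Zone A (not: is located in a residentially zoned district) → Standard Authorization not required.
Rule 3: is located in Zone A (not: is located in a residentially zoned district) → Trade Registration not required.
Rule 4: is a worker-owned cooperative; is located in Zone A (not: is located in Zone C) → Operating License not required.
Rule 5: is a worker-owned cooperative (not: is a sole proprietorship); serves alcohol for on-premises consumption → Sole Proprietor Certificate not required.
Rule 6: floor area 15,900 square feet < 16,800 square feet; does not provide lodging to guests; is located in Zone A → Standard Permit not required.
Rule 7: floor area 15,900 square feet < 16,300 square feet; is located in Zone A; serves alcohol for on-premises consumption → General Business Registration not required.
Rule 8: does not provide lodging to guests → Regulatory Registration not required.

None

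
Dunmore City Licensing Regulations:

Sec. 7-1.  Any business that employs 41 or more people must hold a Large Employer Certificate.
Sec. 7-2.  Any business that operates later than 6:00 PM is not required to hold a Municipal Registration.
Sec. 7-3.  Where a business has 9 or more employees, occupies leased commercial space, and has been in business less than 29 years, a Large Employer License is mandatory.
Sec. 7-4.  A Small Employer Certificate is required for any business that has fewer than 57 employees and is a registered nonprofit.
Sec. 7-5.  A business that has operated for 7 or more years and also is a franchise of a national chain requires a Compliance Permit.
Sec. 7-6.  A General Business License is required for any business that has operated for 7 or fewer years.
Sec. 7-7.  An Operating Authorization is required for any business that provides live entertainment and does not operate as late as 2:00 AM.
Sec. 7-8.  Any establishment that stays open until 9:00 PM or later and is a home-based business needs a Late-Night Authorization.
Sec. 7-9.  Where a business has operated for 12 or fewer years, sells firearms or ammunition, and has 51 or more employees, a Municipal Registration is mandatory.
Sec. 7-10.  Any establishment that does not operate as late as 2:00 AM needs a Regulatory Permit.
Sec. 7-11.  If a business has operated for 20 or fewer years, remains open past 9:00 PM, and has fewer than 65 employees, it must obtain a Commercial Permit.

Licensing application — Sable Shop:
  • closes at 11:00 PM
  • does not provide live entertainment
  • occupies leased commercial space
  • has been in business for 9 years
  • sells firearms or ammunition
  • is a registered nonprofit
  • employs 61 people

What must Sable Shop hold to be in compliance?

Sec. 7-1. employees 61 ≥ 41 → Large Employer Certificate required.
Sec. 7-2. closes 11:00 PM, after 6:00 PM → exempt from Municipal Registration.
Sec. 7-3. employees 61 ≥ 9; occupies leased commercial space; years in business 9 < 29 → Large Employer License required.
Sec. 7-4. employees 61 ≥ 57; is a registered nonprofit → Small Employer Certificate not required.
Sec. 7-5. years in business 9 ≥ 7; is a registered nonprofit (not: is a franchise of a national chain) → Compliance Permit not required.
Sec. 7-6. years in business 9 > 7 → General Business License not required.
Sec. 7-7. does not provide live entertainment; closes 11:00 PM, at/before 2:00 AM → Operating Authorization not required.
Sec. 7-8. closes 11:00 PM, after 9:00 PM; occupies leased commercial space (not: is a home-based business) → Late-Night Authorization not required.
Sec. 7-9. years in business 9 ≤ 12; sells firearms or ammunition; employees 61 ≥ 51 → Municipal Registration required.
Sec. 7-10. closes 11:00 PM, at/before 2:00 AM → Regulatory Permit required.
Sec. 7-11. years in business 9 ≤ 20; closes 11:00 PM, after 9:00 PM; employees 61 < 65 → Commercial Permit required.

Commercial Permit, Large Employer Certificate, Large Employer License, Regulatory Permit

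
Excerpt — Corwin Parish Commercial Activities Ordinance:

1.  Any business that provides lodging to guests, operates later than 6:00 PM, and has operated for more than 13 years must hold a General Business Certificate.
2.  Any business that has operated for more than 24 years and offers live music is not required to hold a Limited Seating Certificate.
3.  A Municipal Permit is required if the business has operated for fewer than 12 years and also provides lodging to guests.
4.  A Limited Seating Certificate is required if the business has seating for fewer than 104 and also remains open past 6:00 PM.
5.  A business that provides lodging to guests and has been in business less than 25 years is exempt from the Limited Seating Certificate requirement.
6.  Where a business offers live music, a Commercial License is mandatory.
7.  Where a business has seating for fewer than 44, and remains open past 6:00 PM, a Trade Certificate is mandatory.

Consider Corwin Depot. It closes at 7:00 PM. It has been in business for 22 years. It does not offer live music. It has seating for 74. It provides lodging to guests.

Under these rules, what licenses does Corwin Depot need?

General Business Certificate

1. provides lodging to guests; closes 7:00 PM, after 6:00 PM; years in business 22 > 13 → General Business Certificate required.
2. years in business 22 ≤ 24; does not offer live music → Limited Seating Certificate exemption does not apply.
3. years in business 22 ≥ 12; provides lodging to guests → Municipal Permit not required.
4. seating 74 < 104; closes 7:00 PM, after 6:00 PM → Limited Seating Certificate required.
5. provides lodging to guests; years in business 22 < 25 → exempt from Limited Seating Certificate.
6. does not offer live music → Commercial License not required.
7. seating 74 ≥ 44; closes 7:00 PM, after 6:00 PM → Trade Certificate not required.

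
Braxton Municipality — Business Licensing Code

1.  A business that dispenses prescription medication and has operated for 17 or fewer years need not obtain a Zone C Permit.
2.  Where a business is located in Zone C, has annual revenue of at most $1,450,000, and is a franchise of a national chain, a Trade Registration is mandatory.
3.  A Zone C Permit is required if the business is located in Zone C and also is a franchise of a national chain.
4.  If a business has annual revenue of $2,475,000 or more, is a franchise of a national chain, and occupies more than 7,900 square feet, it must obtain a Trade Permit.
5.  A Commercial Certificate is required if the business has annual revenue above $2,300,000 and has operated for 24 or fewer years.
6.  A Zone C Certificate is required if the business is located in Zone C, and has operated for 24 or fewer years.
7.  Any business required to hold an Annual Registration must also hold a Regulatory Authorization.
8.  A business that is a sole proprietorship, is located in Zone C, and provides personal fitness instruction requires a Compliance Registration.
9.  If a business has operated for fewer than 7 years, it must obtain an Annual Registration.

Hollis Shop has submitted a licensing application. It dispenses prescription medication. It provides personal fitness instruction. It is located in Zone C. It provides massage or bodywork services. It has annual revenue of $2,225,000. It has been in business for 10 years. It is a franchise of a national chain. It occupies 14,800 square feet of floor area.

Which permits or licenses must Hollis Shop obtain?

Zone C Certificate

1. dispenses prescription medication; years in business 10 ≤ 17 → exempt from Zone C Permit.
2. is located in Zone C; revenue $2,225,000 > $1,450,000; is a franchise of a national chain → Trade Registration not required.
3. is located in Zone C; is a franchise of a national chain → Zone C Permit required.
4. revenue $2,225,000 < $2,475,000; is a franchise of a national chain; floor area 14,800 square feet > 7,900 square feet → Trade Permit not required.
5. revenue $2,225,000 ≤ $2,300,000; years in business 10 ≤ 24 → Commercial Certificate not required.
6. is located in Zone C; years in business 10 ≤ 24 → Zone C Certificate required.
7. Annual Registration is not required → no effect.
8. is a franchise of a national chain (not: is a sole proprietorship); is located in Zone C; provides personal fitness instruction → Compliance Registration not required.
9. years in business 10 ≥ 7 → Annual Registration not required.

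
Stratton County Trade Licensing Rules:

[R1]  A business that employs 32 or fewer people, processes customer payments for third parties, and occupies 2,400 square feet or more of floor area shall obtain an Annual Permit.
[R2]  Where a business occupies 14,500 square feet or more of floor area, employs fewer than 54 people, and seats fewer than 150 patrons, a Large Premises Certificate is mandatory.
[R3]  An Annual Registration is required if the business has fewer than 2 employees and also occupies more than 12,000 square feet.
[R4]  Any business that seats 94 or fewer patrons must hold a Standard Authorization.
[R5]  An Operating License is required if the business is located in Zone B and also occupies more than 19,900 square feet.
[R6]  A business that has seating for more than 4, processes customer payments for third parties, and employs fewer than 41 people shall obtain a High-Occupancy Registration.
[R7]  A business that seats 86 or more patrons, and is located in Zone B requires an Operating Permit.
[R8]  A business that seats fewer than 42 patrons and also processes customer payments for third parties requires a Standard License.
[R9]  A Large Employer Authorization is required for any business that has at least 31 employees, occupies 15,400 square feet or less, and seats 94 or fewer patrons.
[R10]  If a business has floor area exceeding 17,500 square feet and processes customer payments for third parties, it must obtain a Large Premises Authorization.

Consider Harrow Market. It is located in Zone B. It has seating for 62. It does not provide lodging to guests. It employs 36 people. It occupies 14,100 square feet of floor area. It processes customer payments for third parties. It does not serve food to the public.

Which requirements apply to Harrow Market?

[R1] employees 36 > 32; processes customer payments for third parties; floor area 14,100 square feet ≥ 2,400 square feet → Annual Permit not required.
[R2] floor area 14,100 square feet < 14,500 square feet; employees 36 < 54; seating 62 < 150 → Large Premises Certificate not required.
[R3] employees 36 ≥ 2; floor area 14,100 square feet > 12,000 square feet → Annual Registration not required.
[R4] seating 62 ≤ 94 → Standard Authorization required.
[R5] is located in Zone B; floor area 14,100 square feet ≤ 19,900 square feet → Operating License not required.
[R6] seating 62 > 4; processes customer payments for third parties; employees 36 < 41 → High-Occupancy Registration required.
[R7] seating 62 < 86; is located in Zone B → Operating Permit not required.
[R8] seating 62 ≥ 42; processes customer payments for third parties → Standard License not required.
[R9] employees 36 ≥ 31; floor area 14,100 square feet ≤ 15,400 square feet; seating 62 ≤ 94 → Large Employer Authorization required.
[R10] floor area 14,100 square feet ≤ 17,500 square feet; processes customer payments for third parties → Large Premises Authorization not required.

High-Occupancy Registration, Large Employer Authorization, Standard Authorization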